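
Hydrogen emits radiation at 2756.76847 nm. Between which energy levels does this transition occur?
n = 12 → n = 5

First, find the photon energy from the wavelength (hc = 1239.84 eV·nm):
E = hc/λ = 1239.84 eV·nm / 2756.76847 nm = 0.44974397 eV

The energy levels of hydrogen satisfy E_n = -13.6057 / n² eV, so an emission n_i → n_f releases
ΔE = 13.6057 × (1/n_f² − 1/n_i²) eV.

Setting ΔE equal to the photon energy:
1/n_f² − 1/n_i² = 0.44974397 / 13.6057 = 0.033055555

Since 1/n_i² must be positive, we need 1/n_f² > 0.033055555, i.e. n_f ≤ 5. For each allowed n_f, solve n_i = (1/n_f² − 0.033055555)^(−1/2) and check whether it is a whole number:
  n_f = 1: 1/n_i² = 1.000000000 − 0.033055555 = 0.966944445 → n_i = 1.017  (not an integer) ✗
  n_f = 2: 1/n_i² = 0.250000000 − 0.033055555 = 0.216944445 → n_i = 2.147  (not an integer) ✗
  n_f = 3: 1/n_i² = 0.111111111 − 0.033055555 = 0.078055556 → n_i = 3.579  (not an integer) ✗
  n_f = 4: 1/n_i² = 0.062500000 − 0.033055555 = 0.029444445 → n_i = 5.828  (not an integer) ✗
  n_f = 5: 1/n_i² = 0.040000000 − 0.033055555 = 0.006944445 → n_i = 12.000  → integer, n_i = 12 ✓

Only n_f = 5 gives an integer upper level, n_i = 12.

The transition is from n = 12 to n = 5 (emission).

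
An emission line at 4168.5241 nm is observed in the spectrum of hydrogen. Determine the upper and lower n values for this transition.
n = 13 → n = 6

First, find the photon energy from the wavelength (hc = 1239.84 eV·nm):
E = hc/λ = 1239.84 eV·nm / 4168.5241 nm = 0.29742901 eV

The energy levels of hydrogen satisfy E_n = -13.6057 / n² eV, so an emission n_i → n_f releases
ΔE = 13.6057 × (1/n_f² − 1/n_i²) eV.

Setting ΔE equal to the photon energy:
1/n_f² − 1/n_i² = 0.29742901 / 13.6057 = 0.021860618

Since 1/n_i² must be positive, we need 1/n_f² > 0.021860618, i.e. n_f ≤ 6. For each allowed n_f, solve n_i = (1/n_f² − 0.021860618)^(−1/2) and check whether it is a whole number:
  n_f = 1: 1/n_i² = 1.000000000 − 0.021860618 = 0.978139382 → n_i = 1.011  (not an integer) ✗
  n_f = 2: 1/n_i² = 0.250000000 − 0.021860618 = 0.228139382 → n_i = 2.094  (not an integer) ✗
  n_f = 3: 1/n_i² = 0.111111111 − 0.021860618 = 0.089250493 → n_i = 3.347  (not an integer) ✗
  n_f = 4: 1/n_i² = 0.062500000 − 0.021860618 = 0.040639382 → n_i = 4.961  (not an integer) ✗
  n_f = 5: 1/n_i² = 0.040000000 − 0.021860618 = 0.018139382 → n_i = 7.425  (not an integer) ✗
  n_f = 6: 1/n_i² = 0.027777778 − 0.021860618 = 0.005917160 → n_i = 13.000  → integer, n_i = 13 ✓

Only n_f = 6 gives an integer upper level, n_i = 13.

The transition is from n = 13 to n = 6 (emission).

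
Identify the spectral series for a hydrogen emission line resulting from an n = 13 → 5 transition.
Pfund series

The spectral series in hydrogen are named based on the final (lower) energy level:
- Lyman series: n_final = 1 (ultraviolet)
- Balmer series: n_final = 2 (visible/near-UV)
- Paschen series: n_final = 3 (infrared)
- Brackett series: n_final = 4 (infrared)
- Pfund series: n_final = 5 (far infrared)

Since this transition ends at n = 5, it belongs to the Pfund series.

For reference, this 13 → 5 line has photon energy
ΔE = 13.6057 eV × (1/5² - 1/13²) = 0.46372089941 eV,
corresponding to wavelength λ = hc/ΔE = 1239.84 eV·nm / 0.46372089941 eV = 2673.67721 nm in the far infrared region.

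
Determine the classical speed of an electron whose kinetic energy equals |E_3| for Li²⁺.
2.19e+06 m/s (or 0.73% of c)

The binding energy at n = 3 for Li²⁺ is:
E_3 = -13.6057 × 3²/3² = -13.6057 eV
|E_3| = 13.6057 eV

Convert to Joules:
KE = 13.6057 eV × (1.602177 × 10⁻¹⁹ J/eV) = 2.1799e-18 J

Using KE = ½mv²:
v = √(2·KE/m_e)
v = √(2 × 2.1799e-18 J / 9.10938 × 10⁻³¹ kg)
v = 2.19e+06 m/s

This is approximately 0.73% the speed of light.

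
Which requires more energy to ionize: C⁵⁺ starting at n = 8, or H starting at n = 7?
C⁵⁺ at n = 8 (E = -7.6532 eV)

Using E_n = -13.6057 Z² / n² eV:

C⁵⁺ (Z = 6) at n = 8:
E = -13.6057 × 6² / 8² = -13.6057 × 36 / 64 = -7.6532063 eV

H (Z = 1) at n = 7:
E = -13.6057 × 1² / 7² = -13.6057 × 1 / 49 = -0.2776673 eV

Since -7.6532063 eV < -0.2776673 eV,
C⁵⁺ at n = 8 is more tightly bound (requires more energy to ionize).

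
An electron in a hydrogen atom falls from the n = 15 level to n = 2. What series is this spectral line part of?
Balmer series

The spectral series in hydrogen are named based on the final (lower) energy level:
- Lyman series: n_final = 1 (ultraviolet)
- Balmer series: n_final = 2 (visible/near-UV)
- Paschen series: n_final = 3 (infrared)
- Brackett series: n_final = 4 (infrared)
- Pfund series: n_final = 5 (far infrared)

Since this transition ends at n = 2, it belongs to the Balmer series.

For reference, this 15 → 2 line has photon energy
ΔE = 13.6057 eV × (1/2² - 1/15²) = 3.3409552 eV,
corresponding to wavelength λ = hc/ΔE = 1239.84 eV·nm / 3.3409552 eV = 371.103 nm in the visible/near-UV region.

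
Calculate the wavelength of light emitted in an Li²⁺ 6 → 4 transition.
291.60 nm

First, find the transition energy using E_n = -13.6057 Z² / n² eV:
E_6 = -13.6057 × 3² / 6² = -3.401425 eV
E_4 = -13.6057 × 3² / 4² = -7.653206 eV

Photon energy: |ΔE| = |E_4 - E_6| = 4.251781 eV

Convert to wavelength using E = hc/λ with hc = 1239.84 eV·nm:
λ = hc/E = 1239.84 eV·nm / 4.251781 eV
λ = 291.60 nm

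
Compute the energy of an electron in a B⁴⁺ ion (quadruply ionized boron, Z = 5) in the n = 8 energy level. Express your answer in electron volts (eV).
-5.314727 eV

The energy levels of a hydrogen-like atom are given by:
E_n = -13.6057 Z² / n² eV  (with Z = 5 for B⁴⁺)

For n = 8:
E_8 = -13.6057 × 5² / 8²
E_8 = -13.6057 × 25 / 64
E_8 = -5.314727 eV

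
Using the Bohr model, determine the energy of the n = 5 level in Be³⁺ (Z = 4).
-8.70765 eV

For hydrogen-like ions, the energy levels scale with Z²:
E_n = -13.6057 Z² / n² eV

For Be³⁺ (Z = 4) at n = 5:
E_5 = -13.6057 × 4² / 5²
E_5 = -13.6057 × 16 / 25
E_5 = -217.6912 / 25
E_5 = -8.70765 eV

The energy is 16 times more negative than hydrogen at the same n due to the stronger nuclear charge.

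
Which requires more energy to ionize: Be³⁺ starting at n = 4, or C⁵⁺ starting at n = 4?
C⁵⁺ at n = 4 (E = -30.61283 eV)

Using E_n = -13.6057 Z² / n² eV:

Be³⁺ (Z = 4) at n = 4:
E = -13.6057 × 4² / 4² = -13.6057 × 16 / 16 = -13.60570000 eV

C⁵⁺ (Z = 6) at n = 4:
E = -13.6057 × 6² / 4² = -13.6057 × 36 / 16 = -30.61282500 eV

Since -30.61282500 eV < -13.60570000 eV,
C⁵⁺ at n = 4 is more tightly bound (requires more energy to ionize).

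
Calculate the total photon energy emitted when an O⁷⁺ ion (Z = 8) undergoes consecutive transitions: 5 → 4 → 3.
61.921052 eV

The energy levels of O⁷⁺ are E_n = -13.6057 × 8² / n² eV.

First transition (5 → 4):
ΔE₁ = |E_4 - E_5|
ΔE₁ = |-54.422800000000 - (-34.830592000000)| = 19.592208000 eV

Second transition (4 → 3):
ΔE₂ = |E_3 - E_4|
ΔE₂ = |-96.751644444444 - (-54.422800000000)| = 42.328844444 eV

Total energy released:
E_total = ΔE₁ + ΔE₂ = 19.592208000 + 42.328844444 = 61.921052 eV

Note: This equals the direct transition 5 → 3: 61.921052 eV ✓
Energy is conserved regardless of the path taken.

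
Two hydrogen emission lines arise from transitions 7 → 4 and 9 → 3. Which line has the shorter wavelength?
9 → 3

Calculate the energy for each transition:

Transition 7 → 4:
ΔE₁ = |E_4 - E_7| = |-13.6057/4² - (-13.6057/7²)|
ΔE₁ = |-0.8503562500 - (-0.2776673469)| = 0.5726889 eV

Transition 9 → 3:
ΔE₂ = |E_3 - E_9| = |-13.6057/3² - (-13.6057/9²)|
ΔE₂ = |-1.5117444444 - (-0.1679716049)| = 1.3437728 eV

Since 1.3437728 eV > 0.5726889 eV, the transition 9 → 3 emits the more energetic photon.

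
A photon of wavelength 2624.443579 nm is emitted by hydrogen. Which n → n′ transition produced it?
n = 6 → n = 4

First, find the photon energy from the wavelength (hc = 1239.84 eV·nm):
E = hc/λ = 1239.84 eV·nm / 2624.443579 nm = 0.47242014 eV

The energy levels of hydrogen satisfy E_n = -13.6057 / n² eV, so an emission n_i → n_f releases
ΔE = 13.6057 × (1/n_f² − 1/n_i²) eV.

Setting ΔE equal to the photon energy:
1/n_f² − 1/n_i² = 0.47242014 / 13.6057 = 0.034722222

Since 1/n_i² must be positive, we need 1/n_f² > 0.034722222, i.e. n_f ≤ 5. For each allowed n_f, solve n_i = (1/n_f² − 0.034722222)^(−1/2) and check whether it is a whole number:
  n_f = 1: 1/n_i² = 1.000000000 − 0.034722222 = 0.965277778 → n_i = 1.018  (not an integer) ✗
  n_f = 2: 1/n_i² = 0.250000000 − 0.034722222 = 0.215277778 → n_i = 2.155  (not an integer) ✗
  n_f = 3: 1/n_i² = 0.111111111 − 0.034722222 = 0.076388889 → n_i = 3.618  (not an integer) ✗
  n_f = 4: 1/n_i² = 0.062500000 − 0.034722222 = 0.027777778 → n_i = 6.000  → integer, n_i = 6 ✓
  n_f = 5: 1/n_i² = 0.040000000 − 0.034722222 = 0.005277778 → n_i = 13.765  (not an integer) ✗

Only n_f = 4 gives an integer upper level, n_i = 6.

The transition is from n = 6 to n = 4 (emission).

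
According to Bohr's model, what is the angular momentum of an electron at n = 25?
2.636e-33 J·s (or 25ℏ)

In the Bohr model, angular momentum is quantized:
L = nℏ

where ℏ = h/(2π) = 1.05457e-34 J·s

For n = 25:
L = 25 × 1.05457e-34 J·s
L = 2.636e-33 J·s

This can also be written as L = 25ℏ.
The angular momentum is an integer multiple of the reduced Planck constant.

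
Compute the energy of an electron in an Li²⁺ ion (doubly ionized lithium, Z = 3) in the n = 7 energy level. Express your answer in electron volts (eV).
-2.499 eV

The energy levels of a hydrogen-like atom are given by:
E_n = -13.6057 Z² / n² eV  (with Z = 3 for Li²⁺)

For n = 7:
E_7 = -13.6057 × 3² / 7²
E_7 = -13.6057 × 9 / 49
E_7 = -2.499 eV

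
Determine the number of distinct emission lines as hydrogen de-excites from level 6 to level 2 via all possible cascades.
10

The electron can occupy levels n = 2, 3, ..., 6 during de-excitation — that is m = 6 - 2 + 1 = 5 distinct levels.

The number of distinct spectral lines equals the number of ways to choose 2 of these m levels (each pair gives one possible emission transition):

Number of lines = m(m-1)/2 = 5×4/2 = 10

These correspond to all possible transitions between the 5 levels:
6 → 5, 6 → 4, 6 → 3, 6 → 2, 5 → 4, 5 → 3, 5 → 2, 4 → 3...

Each transition produces a photon with a unique energy (and thus wavelength). This count does not depend on Z.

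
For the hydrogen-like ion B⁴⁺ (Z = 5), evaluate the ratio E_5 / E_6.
1.4400

Using E_n = -13.6057 Z² / n² eV with Z = 5:

E_5 = -13.6057 × 5² / 5² = -340.1425 / 25 = -13.6057000000 eV
E_6 = -13.6057 × 5² / 6² = -340.1425 / 36 = -9.4484027778 eV

The ratio is:
E_5/E_6 = (-13.6057000000) / (-9.4484027778)
E_5/E_6 = (-340.1425/25) / (-340.1425/36)
E_5/E_6 = 36/25
E_5/E_6 = 1.4400
(Note: the Z² factors cancel in the ratio.)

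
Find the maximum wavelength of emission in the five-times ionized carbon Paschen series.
52.072293 nm

The longest wavelength corresponds to the smallest energy transition in the series.
The Paschen series has all transitions ending at n_f = 3.

For C⁵⁺ (Z = 6), the first line (α-line) is the jump from n = 4 to n = 3:
E_4 = -13.6057 × 6² / 4² = -30.61282500 eV
E_3 = -13.6057 × 6² / 3² = -54.42280000 eV
ΔE = E_4 - E_3 = 23.80997500 eV

λ = hc/E = 1239.84 eV·nm / 23.80997500 eV
λ = 52.072293 nm

This is the α-line of the Paschen series in C⁵⁺.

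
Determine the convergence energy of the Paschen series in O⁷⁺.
96.752 eV

The series limit corresponds to the transition from n = ∞ to n = 3.
This is the highest energy (shortest wavelength) transition in the Paschen series.

E_∞ = 0 eV
E_3 = -13.6057 × 8² / 3² = -96.752 eV

Energy at series limit:
ΔE = E_∞ - E_3 = 0 - (-96.752) = 96.752 eV

This energy equals the ionization energy from the n = 3 state of O⁷⁺.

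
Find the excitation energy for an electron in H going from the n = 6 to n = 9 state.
0.210 eV

The energy levels of a hydrogen-like atom are E_n = -13.6057 eV / n².

Energy at n = 6: E_6 = -13.6057 / 6² = -0.377936 eV
Energy at n = 9: E_9 = -13.6057 / 9² = -0.167972 eV

The excitation energy is the difference:
ΔE = E_9 - E_6
ΔE = -0.167972 - (-0.377936)
ΔE = 0.210 eV

Since this is positive, energy must be absorbed (photon absorption).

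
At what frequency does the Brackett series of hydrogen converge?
2.056e+14 Hz

The series limit corresponds to the transition from n = ∞ to n = 4.
This is the highest energy (shortest wavelength) transition in the Brackett series.

E_∞ = 0 eV
E_4 = -13.6057 / 4² = -0.8503563 eV

Energy at series limit:
ΔE = E_∞ - E_4 = 0 - (-0.8503563) = 0.8503563 eV
E = 0.8503563 eV × (1.602177 × 10⁻¹⁹ J/eV) = 1.36242e-19 J
f = E/h = 1.36242e-19 J / (6.62607 × 10⁻³⁴ J·s) = 2.056e+14 Hz

This energy equals the ionization energy from the n = 4 state of hydrogen.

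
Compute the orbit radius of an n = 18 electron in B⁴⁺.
3.4291 nm (or 34.2907 Å)

The Bohr radius formula is:
r_n = n² a₀ / Z

where a₀ = 0.0529177 nm is the Bohr radius.

For B⁴⁺ (Z = 5) at n = 18:
r_18 = 18² × 0.0529177 nm / 5
r_18 = 324 × 0.0529177 nm / 5
r_18 = 17.14533 nm / 5
r_18 = 3.4291 nm

The electron orbits at approximately 3.4291 nm from the nucleus.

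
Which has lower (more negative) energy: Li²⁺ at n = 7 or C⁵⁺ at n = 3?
C⁵⁺ at n = 3 (E = -54.4228 eV)

Using E_n = -13.6057 Z² / n² eV:

Li²⁺ (Z = 3) at n = 7:
E = -13.6057 × 3² / 7² = -13.6057 × 9 / 49 = -2.4990061 eV

C⁵⁺ (Z = 6) at n = 3:
E = -13.6057 × 6² / 3² = -13.6057 × 36 / 9 = -54.4228000 eV

Since -54.4228000 eV < -2.4990061 eV,
C⁵⁺ at n = 3 is more tightly bound (requires more energy to ionize).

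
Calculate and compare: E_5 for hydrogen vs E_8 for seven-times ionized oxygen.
O⁷⁺ at n = 8 (E = -13.60570 eV)

Using E_n = -13.6057 Z² / n² eV:

H (Z = 1) at n = 5:
E = -13.6057 × 1² / 5² = -13.6057 × 1 / 25 = -0.54422800 eV

O⁷⁺ (Z = 8) at n = 8:
E = -13.6057 × 8² / 8² = -13.6057 × 64 / 64 = -13.60570000 eV

Since -13.60570000 eV < -0.54422800 eV,
O⁷⁺ at n = 8 is more tightly bound (requires more energy to ionize).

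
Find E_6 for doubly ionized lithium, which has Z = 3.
-3.401425 eV

For hydrogen-like ions, the energy levels scale with Z²:
E_n = -13.6057 Z² / n² eV

For Li²⁺ (Z = 3) at n = 6:
E_6 = -13.6057 × 3² / 6²
E_6 = -13.6057 × 9 / 36
E_6 = -122.4513 / 36
E_6 = -3.401425 eV

The energy is 9 times more negative than hydrogen at the same n due to the stronger nuclear charge.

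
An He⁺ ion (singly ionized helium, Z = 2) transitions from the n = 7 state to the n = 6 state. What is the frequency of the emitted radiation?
9.69795e+13 Hz

First, find the transition energy:
E_7 = -13.6057 × 2² / 7² = -1.110669388 eV
E_6 = -13.6057 × 2² / 6² = -1.511744444 eV
|ΔE| = |E_6 - E_7| = 0.401075056 eV

Convert to Joules: E = 0.401075056 eV × (1.602177 × 10⁻¹⁹ J/eV) = 6.4259323e-20 J

Using E = hf:
f = E/h = 6.4259323e-20 J / (6.62607 × 10⁻³⁴ J·s)
f = 9.69795e+13 Hz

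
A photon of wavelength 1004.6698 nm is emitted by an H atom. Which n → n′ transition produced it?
n = 7 → n = 3

First, find the photon energy from the wavelength (hc = 1239.84 eV·nm):
E = hc/λ = 1239.84 eV·nm / 1004.6698 nm = 1.2340771 eV

The energy levels of hydrogen satisfy E_n = -13.6057 / n² eV, so an emission n_i → n_f releases
ΔE = 13.6057 × (1/n_f² − 1/n_i²) eV.

Setting ΔE equal to the photon energy:
1/n_f² − 1/n_i² = 1.2340771 / 13.6057 = 0.090702948

Since 1/n_i² must be positive, we need 1/n_f² > 0.090702948, i.e. n_f ≤ 3. For each allowed n_f, solve n_i = (1/n_f² − 0.090702948)^(−1/2) and check whether it is a whole number:
  n_f = 1: 1/n_i² = 1.000000000 − 0.090702948 = 0.909297052 → n_i = 1.049  (not an integer) ✗
  n_f = 2: 1/n_i² = 0.250000000 − 0.090702948 = 0.159297052 → n_i = 2.506  (not an integer) ✗
  n_f = 3: 1/n_i² = 0.111111111 − 0.090702948 = 0.020408163 → n_i = 7.000  → integer, n_i = 7 ✓

Only n_f = 3 gives an integer upper level, n_i = 7.

The transition is from n = 7 to n = 3 (emission).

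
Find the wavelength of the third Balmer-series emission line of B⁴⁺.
17.35743 nm

The lines of a series are numbered from the longest wavelength (smallest ΔE) outward; the third line is the transition from n = n_f + 3 to n_f.
The Balmer series has all transitions ending at n_f = 2.

For B⁴⁺ (Z = 5), the third line (γ-line) is the jump from n = 5 to n = 2:
E_5 = -13.6057 × 5² / 5² = -13.6057000 eV
E_2 = -13.6057 × 5² / 2² = -85.0356250 eV
ΔE = E_5 - E_2 = 71.4299250 eV

λ = hc/E = 1239.84 eV·nm / 71.4299250 eV
λ = 17.35743 nm

This is the γ-line of the Balmer series in B⁴⁺.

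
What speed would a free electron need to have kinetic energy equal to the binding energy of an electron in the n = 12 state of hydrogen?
1.82308e+05 m/s (or 0.0608% of c)

The binding energy at n = 12 for hydrogen is:
E_12 = -13.6057/12² = -0.0944840278 eV
|E_12| = 0.0944840278 eV

Convert to Joules:
KE = 0.0944840278 eV × (1.602177 × 10⁻¹⁹ J/eV) = 1.5138014e-20 J

Using KE = ½mv²:
v = √(2·KE/m_e)
v = √(2 × 1.5138014e-20 J / 9.10938 × 10⁻³¹ kg)
v = 1.82308e+05 m/s

This is approximately 0.0608% the speed of light.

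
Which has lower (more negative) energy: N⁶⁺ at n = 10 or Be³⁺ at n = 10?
N⁶⁺ at n = 10 (E = -6.66679 eV)

Using E_n = -13.6057 Z² / n² eV:

N⁶⁺ (Z = 7) at n = 10:
E = -13.6057 × 7² / 10² = -13.6057 × 49 / 100 = -6.66679300 eV

Be³⁺ (Z = 4) at n = 10:
E = -13.6057 × 4² / 10² = -13.6057 × 16 / 100 = -2.17691200 eV

Since -6.66679300 eV < -2.17691200 eV,
N⁶⁺ at n = 10 is more tightly bound (requires more energy to ionize).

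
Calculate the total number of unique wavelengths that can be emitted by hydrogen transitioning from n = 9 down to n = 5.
10

The electron can occupy levels n = 5, 6, ..., 9 during de-excitation — that is m = 9 - 5 + 1 = 5 distinct levels.

The number of distinct spectral lines equals the number of ways to choose 2 of these m levels (each pair gives one possible emission transition):

Number of lines = m(m-1)/2 = 5×4/2 = 10

These correspond to all possible transitions between the 5 levels:
9 → 8, 9 → 7, 9 → 6, 9 → 5, 8 → 7, 8 → 6, 8 → 5, 7 → 6...

Each transition produces a photon with a unique energy (and thus wavelength). This count does not depend on Z.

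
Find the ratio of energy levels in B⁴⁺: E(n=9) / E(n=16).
3.1605

Using E_n = -13.6057 Z² / n² eV with Z = 5:

E_9 = -13.6057 × 5² / 9² = -340.1425 / 81 = -4.1992901235 eV
E_16 = -13.6057 × 5² / 16² = -340.1425 / 256 = -1.3286816406 eV

The ratio is:
E_9/E_16 = (-4.1992901235) / (-1.3286816406)
E_9/E_16 = (-340.1425/81) / (-340.1425/256)
E_9/E_16 = 256/81
E_9/E_16 = 3.1605
(Note: the Z² factors cancel in the ratio.)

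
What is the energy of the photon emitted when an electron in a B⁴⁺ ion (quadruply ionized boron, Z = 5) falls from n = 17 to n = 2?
83.85866 eV

The energy levels are E_n = -13.6057 Z² eV / n².

Energy at n = 17: E_17 = -13.6057 × 5² / 17² = -1.17696367 eV
Energy at n = 2: E_2 = -13.6057 × 5² / 2² = -85.03562500 eV

For emission (electron falling to lower state), the photon energy is:
E_photon = E_17 - E_2 = |-1.17696367 - (-85.03562500)|
E_photon = 83.85866 eV

This energy is carried away by the emitted photon.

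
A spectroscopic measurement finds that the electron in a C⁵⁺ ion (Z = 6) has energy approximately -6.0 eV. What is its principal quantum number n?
n = 9

The exact energy levels follow E_n = -13.6057 Z² / n² eV with Z = 6.

The measured value (-6.0 eV) is reported to only 2 significant figures, so we must test candidate n values and see which one matches to that precision.

Candidate energies:
  n = 7:  E = -13.6057 × 6² / 7² = -9.99602 eV
  n = 8:  E = -13.6057 × 6² / 8² = -7.65321 eV
  n = 9:  E = -13.6057 × 6² / 9² = -6.04698 eV  ← matches
  n = 10:  E = -13.6057 × 6² / 10² = -4.89805 eV
  n = 11:  E = -13.6057 × 6² / 11² = -4.04798 eV

Checking against the measurement of -6.0 eV (2 sig figs), only n = 9 agrees:
E_9 = -6.04698 eV, which rounds to -6.0 eV ✓

Therefore n = 9.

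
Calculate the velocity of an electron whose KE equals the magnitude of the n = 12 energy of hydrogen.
1.82308e+05 m/s (or 0.06% of c)

The binding energy at n = 12 for hydrogen is:
E_12 = -13.6057/12² = -0.0944840278 eV
|E_12| = 0.0944840278 eV

Convert to Joules:
KE = 0.0944840278 eV × (1.602177 × 10⁻¹⁹ J/eV) = 1.5138014e-20 J

Using KE = ½mv²:
v = √(2·KE/m_e)
v = √(2 × 1.5138014e-20 J / 9.10938 × 10⁻³¹ kg)
v = 1.82308e+05 m/s

This is approximately 0.06% the speed of light.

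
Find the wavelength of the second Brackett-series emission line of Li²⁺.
291.60 nm

The lines of a series are numbered from the longest wavelength (smallest ΔE) outward; the second line is the transition from n = n_f + 2 to n_f.
The Brackett series has all transitions ending at n_f = 4.

For Li²⁺ (Z = 3), the second line (β-line) is the jump from n = 6 to n = 4:
E_6 = -13.6057 × 3² / 6² = -3.401425 eV
E_4 = -13.6057 × 3² / 4² = -7.653206 eV
ΔE = E_6 - E_4 = 4.251781 eV

λ = hc/E = 1239.84 eV·nm / 4.251781 eV
λ = 291.60 nm

This is the β-line of the Brackett series in Li²⁺.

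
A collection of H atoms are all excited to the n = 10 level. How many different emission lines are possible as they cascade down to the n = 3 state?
28

The electron can occupy levels n = 3, 4, ..., 10 during de-excitation — that is m = 10 - 3 + 1 = 8 distinct levels.

The number of distinct spectral lines equals the number of ways to choose 2 of these m levels (each pair gives one possible emission transition):

Number of lines = m(m-1)/2 = 8×7/2 = 28

These correspond to all possible transitions between the 8 levels:
10 → 9, 10 → 8, 10 → 7, 10 → 6, 10 → 5, 10 → 4, 10 → 3, 9 → 8...

Each transition produces a photon with a unique energy (and thus wavelength). This count does not depend on Z.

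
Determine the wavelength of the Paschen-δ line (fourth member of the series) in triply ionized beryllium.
62.792 nm

The lines of a series are numbered from the longest wavelength (smallest ΔE) outward; the fourth line is the transition from n = n_f + 4 to n_f.
The Paschen series has all transitions ending at n_f = 3.

For Be³⁺ (Z = 4), the fourth line (δ-line) is the jump from n = 7 to n = 3:
E_7 = -13.6057 × 4² / 7² = -4.44268 eV
E_3 = -13.6057 × 4² / 3² = -24.18791 eV
ΔE = E_7 - E_3 = 19.74523 eV

λ = hc/E = 1239.84 eV·nm / 19.74523 eV
λ = 62.792 nm

This is the δ-line of the Paschen series in Be³⁺.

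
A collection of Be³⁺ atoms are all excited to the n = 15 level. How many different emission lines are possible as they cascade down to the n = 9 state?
21

The electron can occupy levels n = 9, 10, ..., 15 during de-excitation — that is m = 15 - 9 + 1 = 7 distinct levels.

The number of distinct spectral lines equals the number of ways to choose 2 of these m levels (each pair gives one possible emission transition):

Number of lines = m(m-1)/2 = 7×6/2 = 21

These correspond to all possible transitions between the 7 levels:
15 → 14, 15 → 13, 15 → 12, 15 → 11, 15 → 10, 15 → 9, 14 → 13, 14 → 12...

Each transition produces a photon with a unique energy (and thus wavelength). This count does not depend on Z.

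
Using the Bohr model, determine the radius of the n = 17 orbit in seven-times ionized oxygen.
1.9117 nm (or 19.1165 Å)

The Bohr radius formula is:
r_n = n² a₀ / Z

where a₀ = 0.0529177 nm is the Bohr radius.

For O⁷⁺ (Z = 8) at n = 17:
r_17 = 17² × 0.0529177 nm / 8
r_17 = 289 × 0.0529177 nm / 8
r_17 = 15.29322 nm / 8
r_17 = 1.9117 nm

The electron orbits at approximately 1.9117 nm from the nucleus.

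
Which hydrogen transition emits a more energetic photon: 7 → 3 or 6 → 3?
7 → 3

Calculate the energy for each transition:

Transition 7 → 3:
ΔE₁ = |E_3 - E_7| = |-13.6057/3² - (-13.6057/7²)|
ΔE₁ = |-1.511744444444 - (-0.277667346939)| = 1.234077098 eV

Transition 6 → 3:
ΔE₂ = |E_3 - E_6| = |-13.6057/3² - (-13.6057/6²)|
ΔE₂ = |-1.511744444444 - (-0.377936111111)| = 1.133808333 eV

Since 1.234077098 eV > 1.133808333 eV, the transition 7 → 3 emits the more energetic photon.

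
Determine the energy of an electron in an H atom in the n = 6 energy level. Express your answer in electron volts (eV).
-0.3779 eV

The energy levels of a hydrogen-like atom are given by:
E_n = -13.6057 eV / n²

For n = 6:
E_6 = -13.6057 eV / 6²
E_6 = -13.6057 eV / 36
E_6 = -0.3779 eV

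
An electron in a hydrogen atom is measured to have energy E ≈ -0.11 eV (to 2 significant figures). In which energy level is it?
n = 11

The exact energy levels follow E_n = -13.6057 eV / n².

The measured value (-0.11 eV) is reported to only 2 significant figures, so we must test candidate n values and see which one matches to that precision.

Candidate energies:
  n = 9:  E = -13.6057/9² = -0.16797 eV
  n = 10:  E = -13.6057/10² = -0.13606 eV
  n = 11:  E = -13.6057/11² = -0.11244 eV  ← matches
  n = 12:  E = -13.6057/12² = -0.09448 eV
  n = 13:  E = -13.6057/13² = -0.08051 eV

Checking against the measurement of -0.11 eV (2 sig figs), only n = 11 agrees:
E_11 = -0.11244 eV, which rounds to -0.11 eV ✓

Therefore n = 11.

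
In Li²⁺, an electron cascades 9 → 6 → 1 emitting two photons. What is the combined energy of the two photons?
120.93956 eV

The energy levels of Li²⁺ are E_n = -13.6057 × 3² / n² eV.

First transition (9 → 6):
ΔE₁ = |E_6 - E_9|
ΔE₁ = |-3.40142500000 - (-1.51174444444)| = 1.88968056 eV

Second transition (6 → 1):
ΔE₂ = |E_1 - E_6|
ΔE₂ = |-122.45130000000 - (-3.40142500000)| = 119.04987500 eV

Total energy released:
E_total = ΔE₁ + ΔE₂ = 1.88968056 + 119.04987500 = 120.93956 eV

Note: This equals the direct transition 9 → 1: 120.93956 eV ✓
Energy is conserved regardless of the path taken.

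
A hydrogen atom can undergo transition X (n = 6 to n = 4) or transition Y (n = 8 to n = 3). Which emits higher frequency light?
8 → 3

Calculate the energy for each transition:

Transition 6 → 4:
ΔE₁ = |E_4 - E_6| = |-13.6057/4² - (-13.6057/6²)|
ΔE₁ = |-0.8503562500 - (-0.3779361111)| = 0.4724201 eV

Transition 8 → 3:
ΔE₂ = |E_3 - E_8| = |-13.6057/3² - (-13.6057/8²)|
ΔE₂ = |-1.5117444444 - (-0.2125890625)| = 1.2991554 eV

Since 1.2991554 eV > 0.4724201 eV, the transition 8 → 3 emits the more energetic photon.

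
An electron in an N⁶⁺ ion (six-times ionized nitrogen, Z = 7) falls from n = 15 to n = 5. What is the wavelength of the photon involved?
52.305 nm

First, find the transition energy using E_n = -13.6057 Z² / n² eV:
E_15 = -13.6057 × 7² / 15² = -2.96302 eV
E_5 = -13.6057 × 7² / 5² = -26.66717 eV

Photon energy: |ΔE| = |E_5 - E_15| = 23.70415 eV

Convert to wavelength using E = hc/λ with hc = 1239.84 eV·nm:
λ = hc/E = 1239.84 eV·nm / 23.70415 eV
λ = 52.305 nm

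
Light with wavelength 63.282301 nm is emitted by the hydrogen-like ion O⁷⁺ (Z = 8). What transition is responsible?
n = 5 → n = 4

First, find the photon energy from the wavelength (hc = 1239.84 eV·nm):
E = hc/λ = 1239.84 eV·nm / 63.282301 nm = 19.592208 eV

The energy levels of O⁷⁺ satisfy E_n = -13.6057 × 8² / n² eV, so an emission n_i → n_f releases
ΔE = 13.6057 × 8² × (1/n_f² − 1/n_i²) eV.

Setting ΔE equal to the photon energy:
1/n_f² − 1/n_i² = 19.592208 / (13.6057 × 8²) = 0.022500000

Since 1/n_i² must be positive, we need 1/n_f² > 0.022500000, i.e. n_f ≤ 6. For each allowed n_f, solve n_i = (1/n_f² − 0.022500000)^(−1/2) and check whether it is a whole number:
  n_f = 1: 1/n_i² = 1.000000000 − 0.022500000 = 0.977500000 → n_i = 1.011  (not an integer) ✗
  n_f = 2: 1/n_i² = 0.250000000 − 0.022500000 = 0.227500000 → n_i = 2.097  (not an integer) ✗
  n_f = 3: 1/n_i² = 0.111111111 − 0.022500000 = 0.088611111 → n_i = 3.359  (not an integer) ✗
  n_f = 4: 1/n_i² = 0.062500000 − 0.022500000 = 0.040000000 → n_i = 5.000  → integer, n_i = 5 ✓
  n_f = 5: 1/n_i² = 0.040000000 − 0.022500000 = 0.017500000 → n_i = 7.559  (not an integer) ✗
  n_f = 6: 1/n_i² = 0.027777778 − 0.022500000 = 0.005277778 → n_i = 13.765  (not an integer) ✗

Only n_f = 4 gives an integer upper level, n_i = 5.

The transition is from n = 5 to n = 4 (emission).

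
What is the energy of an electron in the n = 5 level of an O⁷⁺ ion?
-34.830592 eV

For hydrogen-like ions, the energy levels scale with Z²:
E_n = -13.6057 Z² / n² eV

For O⁷⁺ (Z = 8) at n = 5:
E_5 = -13.6057 × 8² / 5²
E_5 = -13.6057 × 64 / 25
E_5 = -870.7648 / 25
E_5 = -34.830592 eV

The energy is 64 times more negative than hydrogen at the same n due to the stronger nuclear charge.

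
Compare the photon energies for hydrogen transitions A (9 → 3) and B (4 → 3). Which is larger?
9 → 3

Calculate the energy for each transition:

Transition 9 → 3:
ΔE₁ = |E_3 - E_9| = |-13.6057/3² - (-13.6057/9²)|
ΔE₁ = |-1.511744444 - (-0.167971605)| = 1.343773 eV

Transition 4 → 3:
ΔE₂ = |E_3 - E_4| = |-13.6057/3² - (-13.6057/4²)|
ΔE₂ = |-1.511744444 - (-0.850356250)| = 0.661388 eV

Since 1.343773 eV > 0.661388 eV, the transition 9 → 3 emits the more energetic photon.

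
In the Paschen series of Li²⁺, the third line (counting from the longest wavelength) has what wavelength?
121.50202 nm

The lines of a series are numbered from the longest wavelength (smallest ΔE) outward; the third line is the transition from n = n_f + 3 to n_f.
The Paschen series has all transitions ending at n_f = 3.

For Li²⁺ (Z = 3), the third line (γ-line) is the jump from n = 6 to n = 3:
E_6 = -13.6057 × 3² / 6² = -3.40142500 eV
E_3 = -13.6057 × 3² / 3² = -13.60570000 eV
ΔE = E_6 - E_3 = 10.20427500 eV

λ = hc/E = 1239.84 eV·nm / 10.20427500 eV
λ = 121.50202 nm

This is the γ-line of the Paschen series in Li²⁺.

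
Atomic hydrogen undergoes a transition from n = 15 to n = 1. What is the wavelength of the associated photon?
91.53333 nm

First, find the transition energy using E_n = -13.6057 / n² eV:
E_15 = -13.6057 / 15² = -0.0604698 eV
E_1 = -13.6057 / 1² = -13.6057000 eV

Photon energy: |ΔE| = |E_1 - E_15| = 13.5452302 eV

Convert to wavelength using E = hc/λ with hc = 1239.84 eV·nm:
λ = hc/E = 1239.84 eV·nm / 13.5452302 eV
λ = 91.53333 nm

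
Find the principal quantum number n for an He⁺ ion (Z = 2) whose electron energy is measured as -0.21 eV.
n = 16

The exact energy levels follow E_n = -13.6057 Z² / n² eV with Z = 2.

The measured value (-0.21 eV) is reported to only 2 significant figures, so we must test candidate n values and see which one matches to that precision.

Candidate energies:
  n = 14:  E = -13.6057 × 2² / 14² = -0.277667 eV
  n = 15:  E = -13.6057 × 2² / 15² = -0.241879 eV
  n = 16:  E = -13.6057 × 2² / 16² = -0.212589 eV  ← matches
  n = 17:  E = -13.6057 × 2² / 17² = -0.188314 eV
  n = 18:  E = -13.6057 × 2² / 18² = -0.167972 eV

Checking against the measurement of -0.21 eV (2 sig figs), only n = 16 agrees:
E_16 = -0.212589 eV, which rounds to -0.21 eV ✓

Therefore n = 16.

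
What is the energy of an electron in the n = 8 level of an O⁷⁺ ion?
-13.606 eV

For hydrogen-like ions, the energy levels scale with Z²:
E_n = -13.6057 Z² / n² eV

For O⁷⁺ (Z = 8) at n = 8:
E_8 = -13.6057 × 8² / 8²
E_8 = -13.6057 × 64 / 64
E_8 = -870.7648 / 64
E_8 = -13.606 eV

The energy is 64 times more negative than hydrogen at the same n due to the stronger nuclear charge.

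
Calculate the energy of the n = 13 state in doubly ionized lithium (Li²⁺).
-0.7246 eV

For hydrogen-like ions, the energy levels scale with Z²:
E_n = -13.6057 Z² / n² eV

For Li²⁺ (Z = 3) at n = 13:
E_13 = -13.6057 × 3² / 13²
E_13 = -13.6057 × 9 / 169
E_13 = -122.4513 / 169
E_13 = -0.7246 eV

The energy is 9 times more negative than hydrogen at the same n due to the stronger nuclear charge.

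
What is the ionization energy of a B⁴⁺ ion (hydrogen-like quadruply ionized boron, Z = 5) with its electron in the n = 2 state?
85.0356 eV

The ionization energy is the energy needed to remove the electron completely (n → ∞).

For a hydrogen-like ion with Z = 5, E_n = -13.6057 Z² / n² eV.

At n = 2: E_2 = -13.6057 × 5² / 2² = -85.0356250 eV
At n = ∞: E_∞ = 0 eV

Ionization energy = E_∞ - E_2 = 0 - (-85.0356250) = 85.0356250 eV
Ionization energy ≈ 85.0356 eV

This is also called the binding energy of the electron in state n = 2.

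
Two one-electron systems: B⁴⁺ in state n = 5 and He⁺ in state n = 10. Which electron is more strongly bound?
B⁴⁺ at n = 5 (E = -13.606 eV)

Using E_n = -13.6057 Z² / n² eV:

B⁴⁺ (Z = 5) at n = 5:
E = -13.6057 × 5² / 5² = -13.6057 × 25 / 25 = -13.605700 eV

He⁺ (Z = 2) at n = 10:
E = -13.6057 × 2² / 10² = -13.6057 × 4 / 100 = -0.544228 eV

Since -13.605700 eV < -0.544228 eV,
B⁴⁺ at n = 5 is more tightly bound (requires more energy to ionize).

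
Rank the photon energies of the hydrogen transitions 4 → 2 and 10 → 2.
10 → 2

Calculate the energy for each transition:

Transition 4 → 2:
ΔE₁ = |E_2 - E_4| = |-13.6057/2² - (-13.6057/4²)|
ΔE₁ = |-3.401425000 - (-0.850356250)| = 2.551069 eV

Transition 10 → 2:
ΔE₂ = |E_2 - E_10| = |-13.6057/2² - (-13.6057/10²)|
ΔE₂ = |-3.401425000 - (-0.136057000)| = 3.265368 eV

Since 3.265368 eV > 2.551069 eV, the transition 10 → 2 emits the more energetic photon.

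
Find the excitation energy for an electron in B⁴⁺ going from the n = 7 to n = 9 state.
2.74 eV

The energy levels of a hydrogen-like atom are E_n = -13.6057 Z² eV / n².

Energy at n = 7: E_7 = -13.6057 × 5² / 7² = -6.94168 eV
Energy at n = 9: E_9 = -13.6057 × 5² / 9² = -4.19929 eV

The excitation energy is the difference:
ΔE = E_9 - E_7
ΔE = -4.19929 - (-6.94168)
ΔE = 2.74 eV

Since this is positive, energy must be absorbed (photon absorption).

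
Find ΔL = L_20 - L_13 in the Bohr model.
7.382e-34 J·s (or 7ℏ)

In the Bohr model, L_n = nℏ where ℏ = 1.05457e-34 J·s.

L_20 = 20ℏ = 2.10914e-33 J·s
L_13 = 13ℏ = 1.37094e-33 J·s

ΔL = L_20 - L_13 = (20 - 13)ℏ = 7ℏ
ΔL = 7 × 1.05457e-34 J·s = 7.382e-34 J·s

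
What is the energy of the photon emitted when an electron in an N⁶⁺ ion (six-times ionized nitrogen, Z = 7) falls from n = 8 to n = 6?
8.102 eV

The energy levels are E_n = -13.6057 Z² eV / n².

Energy at n = 8: E_8 = -13.6057 × 7² / 8² = -10.416864 eV
Energy at n = 6: E_6 = -13.6057 × 7² / 6² = -18.518869 eV

For emission (electron falling to lower state), the photon energy is:
E_photon = E_8 - E_6 = |-10.416864 - (-18.518869)|
E_photon = 8.102 eV

This energy is carried away by the emitted photon.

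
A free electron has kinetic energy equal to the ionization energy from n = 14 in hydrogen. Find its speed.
1.5626e+05 m/s (or 0.0521% of c)

The binding energy at n = 14 for hydrogen is:
E_14 = -13.6057/14² = -0.069416837 eV
|E_14| = 0.069416837 eV

Convert to Joules:
KE = 0.069416837 eV × (1.602177 × 10⁻¹⁹ J/eV) = 1.112181e-20 J

Using KE = ½mv²:
v = √(2·KE/m_e)
v = √(2 × 1.112181e-20 J / 9.10938 × 10⁻³¹ kg)
v = 1.5626e+05 m/s

This is approximately 0.0521% the speed of light.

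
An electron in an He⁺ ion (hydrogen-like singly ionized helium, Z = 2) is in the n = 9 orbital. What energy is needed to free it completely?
0.671886 eV

The ionization energy is the energy needed to remove the electron completely (n → ∞).

For a hydrogen-like ion with Z = 2, E_n = -13.6057 Z² / n² eV.

At n = 9: E_9 = -13.6057 × 2² / 9² = -0.671886420 eV
At n = ∞: E_∞ = 0 eV

Ionization energy = E_∞ - E_9 = 0 - (-0.671886420) = 0.671886420 eV
Ionization energy ≈ 0.671886 eV

This is also called the binding energy of the electron in state n = 9.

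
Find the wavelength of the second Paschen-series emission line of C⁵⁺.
35.5963 nm

The lines of a series are numbered from the longest wavelength (smallest ΔE) outward; the second line is the transition from n = n_f + 2 to n_f.
The Paschen series has all transitions ending at n_f = 3.

For C⁵⁺ (Z = 6), the second line (β-line) is the jump from n = 5 to n = 3:
E_5 = -13.6057 × 6² / 5² = -19.592208 eV
E_3 = -13.6057 × 6² / 3² = -54.422800 eV
ΔE = E_5 - E_3 = 34.830592 eV

λ = hc/E = 1239.84 eV·nm / 34.830592 eV
λ = 35.5963 nm

This is the β-line of the Paschen series in C⁵⁺.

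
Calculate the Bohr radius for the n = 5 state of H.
1.322943 nm (or 13.229430 Å)

The Bohr radius formula is:
r_n = n² a₀ / Z

where a₀ = 0.052917721 nm is the Bohr radius.

For H (Z = 1) at n = 5:
r_5 = 5² × 0.052917721 nm / 1
r_5 = 25 × 0.052917721 nm / 1
r_5 = 1.3229430 nm / 1
r_5 = 1.322943 nm

The electron orbits at approximately 1.322943 nm from the nucleus.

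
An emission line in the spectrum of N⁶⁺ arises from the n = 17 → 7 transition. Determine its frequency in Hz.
2.7321e+15 Hz

First, find the transition energy:
E_17 = -13.6057 × 7² / 17² = -2.306849 eV
E_7 = -13.6057 × 7² / 7² = -13.605700 eV
|ΔE| = |E_7 - E_17| = 11.298851 eV

Convert to Joules: E = 11.298851 eV × (1.602177 × 10⁻¹⁹ J/eV) = 1.810276e-18 J

Using E = hf:
f = E/h = 1.810276e-18 J / (6.62607 × 10⁻³⁴ J·s)
f = 2.7321e+15 Hz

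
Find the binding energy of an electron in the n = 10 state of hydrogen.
0.1361 eV

The ionization energy is the energy needed to remove the electron completely (n → ∞).

For hydrogen, E_n = -13.6057 eV / n².

At n = 10: E_10 = -13.6057 / 10² = -0.1360570 eV
At n = ∞: E_∞ = 0 eV

Ionization energy = E_∞ - E_10 = 0 - (-0.1360570) = 0.1360570 eV
Ionization energy ≈ 0.1361 eV

This is also called the binding energy of the electron in state n = 10.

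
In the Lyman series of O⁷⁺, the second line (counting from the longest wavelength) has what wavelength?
1.601833 nm

The lines of a series are numbered from the longest wavelength (smallest ΔE) outward; the second line is the transition from n = n_f + 2 to n_f.
The Lyman series has all transitions ending at n_f = 1.

For O⁷⁺ (Z = 8), the second line (β-line) is the jump from n = 3 to n = 1:
E_3 = -13.6057 × 8² / 3² = -96.75164444 eV
E_1 = -13.6057 × 8² / 1² = -870.76480000 eV
ΔE = E_3 - E_1 = 774.01315556 eV

λ = hc/E = 1239.84 eV·nm / 774.01315556 eV
λ = 1.601833 nm

This is the β-line of the Lyman series in O⁷⁺.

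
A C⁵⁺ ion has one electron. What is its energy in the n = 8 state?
-7.653206 eV

For hydrogen-like ions, the energy levels scale with Z²:
E_n = -13.6057 Z² / n² eV

For C⁵⁺ (Z = 6) at n = 8:
E_8 = -13.6057 × 6² / 8²
E_8 = -13.6057 × 36 / 64
E_8 = -489.8052 / 64
E_8 = -7.653206 eV

The energy is 36 times more negative than hydrogen at the same n due to the stronger nuclear charge.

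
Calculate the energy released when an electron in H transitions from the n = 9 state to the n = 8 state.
0.04 eV

The energy levels are E_n = -13.6057 eV / n².

Energy at n = 9: E_9 = -13.6057 / 9² = -0.16797 eV
Energy at n = 8: E_8 = -13.6057 / 8² = -0.21259 eV

For emission (electron falling to lower state), the photon energy is:
E_photon = E_9 - E_8 = |-0.16797 - (-0.21259)|
E_photon = 0.04 eV

This energy is carried away by the emitted photon.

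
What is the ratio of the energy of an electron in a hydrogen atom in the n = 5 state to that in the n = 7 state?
1.96000

Using E_n = -13.6057 Z² / n² eV with Z = 1:

E_5 = -13.6057 / 5² = -13.6057 / 25 = -0.54422800000 eV
E_7 = -13.6057 / 7² = -13.6057 / 49 = -0.27766734694 eV

The ratio is:
E_5/E_7 = (-0.54422800000) / (-0.27766734694)
E_5/E_7 = (-13.6057/25) / (-13.6057/49)
E_5/E_7 = 49/25
E_5/E_7 = 1.96000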